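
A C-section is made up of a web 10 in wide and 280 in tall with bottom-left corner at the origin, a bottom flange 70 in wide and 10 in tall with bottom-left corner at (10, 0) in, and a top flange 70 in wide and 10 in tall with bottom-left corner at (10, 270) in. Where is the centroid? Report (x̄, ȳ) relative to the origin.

web: A = 10 × 280 = 2800.00, centroid at (5.00, 140.00).
bottom flange: A = 70 × 10 = 700.00, centroid at (45.00, 5.00).
top flange: A = 70 × 10 = 700.00, centroid at (45.00, 275.00).
ΣA = 4200.00 in²
ΣAx̄ = (2800.00)(5.00) + (700.00)(45.00) + (700.00)(45.00) = 77000.00 in³
ΣAȳ = (2800.00)(140.00) + (700.00)(5.00) + (700.00)(275.00) = 588000.00 in³
x̄ = 77000.00 / 4200.00 = 18.33 in
ȳ = 588000.00 / 4200.00 = 140.00 in

x̄ = 18.33 in, ȳ = 140.00 in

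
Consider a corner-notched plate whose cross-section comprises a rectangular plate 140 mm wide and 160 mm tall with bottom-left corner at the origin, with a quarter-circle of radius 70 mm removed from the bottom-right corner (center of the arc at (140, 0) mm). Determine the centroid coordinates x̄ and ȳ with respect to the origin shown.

x̄ = 61.64 mm, ȳ = 90.43 mm

plate: A = 140 × 160 = 22400.00, centroid at (70.00, 80.00).
removed quarter-circle: A = −¼π·70² = -3848.45, centroid at (110.29, 29.71).
ΣA = 18551.55 mm², ΣAx̄ = 1143550.19 mm³, ΣAȳ = 1677666.67 mm³.
x̄ = 1143550.19/18551.55 = 61.64 mm; ȳ = 1677666.67/18551.55 = 90.43 mm.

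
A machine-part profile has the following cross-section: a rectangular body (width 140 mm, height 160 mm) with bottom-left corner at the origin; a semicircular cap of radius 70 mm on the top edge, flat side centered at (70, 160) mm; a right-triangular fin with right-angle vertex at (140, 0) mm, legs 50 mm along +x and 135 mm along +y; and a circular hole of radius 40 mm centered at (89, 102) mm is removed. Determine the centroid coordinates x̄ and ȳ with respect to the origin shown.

x̄ = 76.93 mm, ȳ = 101.65 mm

Part | A | x̄ᵢ | ȳᵢ | A·x̄ᵢ | A·ȳᵢ
rectangular body | 22400.00 | 70.00 | 80.00 | 1568000.00 | 1792000.00
semicircular top | 7696.90 | 70.00 | 189.71 | 538783.14 | 1460170.99
triangular fin | 3375.00 | 156.67 | 45.00 | 528750.00 | 151875.00
hole | -5026.55 | 89.00 | 102.00 | -447362.79 | -512707.92
Σ | 28445.35 |  |  | 2188170.35 | 2891338.07
x̄ = 2188170.35 / 28445.35 = 76.93 mm
ȳ = 2891338.07 / 28445.35 = 101.65 mm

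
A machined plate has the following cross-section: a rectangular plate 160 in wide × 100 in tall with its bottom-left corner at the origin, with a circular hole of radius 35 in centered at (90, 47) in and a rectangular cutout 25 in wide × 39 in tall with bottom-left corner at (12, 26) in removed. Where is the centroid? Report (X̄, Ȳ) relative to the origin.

X̄ = 81.40 in, Ȳ = 51.43 in

Part | A | x̄ᵢ | ȳᵢ | A·x̄ᵢ | A·ȳᵢ
plate | 16000.00 | 80.00 | 50.00 | 1280000.00 | 800000.00
hole 1 | -3848.45 | 90.00 | 47.00 | -346360.59 | -180877.20
hole 2 | -975.00 | 24.50 | 45.50 | -23887.50 | -44362.50
Σ | 11176.55 |  |  | 909751.91 | 574760.30
X̄ = 909751.91 / 11176.55 = 81.40 in
Ȳ = 574760.30 / 11176.55 = 51.43 in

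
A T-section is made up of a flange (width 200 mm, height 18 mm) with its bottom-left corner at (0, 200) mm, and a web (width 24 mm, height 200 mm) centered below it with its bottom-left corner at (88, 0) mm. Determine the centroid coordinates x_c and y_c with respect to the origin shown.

x_c = 100.00 mm, y_c = 146.71 mm

web: A = 24 × 200 = 4800.00, centroid at (100.00, 100.00).
flange: A = 200 × 18 = 3600.00, centroid at (100.00, 209.00).
ΣA = 8400.00 mm²
ΣAx_c = (4800.00)(100.00) + (3600.00)(100.00) = 840000.00 mm³
ΣAy_c = (4800.00)(100.00) + (3600.00)(209.00) = 1232400.00 mm³
x_c = 840000.00 / 8400.00 = 100.00 mm
y_c = 1232400.00 / 8400.00 = 146.71 mm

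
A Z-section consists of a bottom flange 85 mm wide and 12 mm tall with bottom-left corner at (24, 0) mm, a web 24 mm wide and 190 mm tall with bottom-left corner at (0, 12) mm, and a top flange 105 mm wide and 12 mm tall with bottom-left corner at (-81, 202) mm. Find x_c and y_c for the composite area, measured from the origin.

bottom flange: A = 85 × 12 = 1020.00, centroid at (66.50, 6.00).
web: A = 24 × 190 = 4560.00, centroid at (12.00, 107.00).
top flange: A = 105 × 12 = 1260.00, centroid at (-28.50, 208.00).
ΣA = 6840.00 mm², ΣAx_c = 86640.00 mm³, ΣAy_c = 756120.00 mm³.
x_c = 86640.00/6840.00 = 12.67 mm; y_c = 756120.00/6840.00 = 110.54 mm.

x_c = 12.67 mm, y_c = 110.54 mm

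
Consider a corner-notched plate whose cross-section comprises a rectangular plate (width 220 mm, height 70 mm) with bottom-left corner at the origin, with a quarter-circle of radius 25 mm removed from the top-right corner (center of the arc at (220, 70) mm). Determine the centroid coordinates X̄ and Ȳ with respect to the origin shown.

plate: A = 220 × 70 = 15400.00, centroid at (110.00, 35.00).
removed quarter-circle: A = −¼π·25² = -490.87, centroid at (209.39, 59.39).
ΣA = 14909.13 mm², ΣAX̄ = 1591216.09 mm³, ΣAȲ = 509847.16 mm³.
X̄ = 1591216.09/14909.13 = 106.73 mm; Ȳ = 509847.16/14909.13 = 34.20 mm.

X̄ = 106.73 mm, Ȳ = 34.20 mm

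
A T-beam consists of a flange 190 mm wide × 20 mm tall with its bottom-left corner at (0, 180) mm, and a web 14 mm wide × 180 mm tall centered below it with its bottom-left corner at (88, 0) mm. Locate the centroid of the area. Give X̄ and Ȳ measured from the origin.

Part | A | x̄ᵢ | ȳᵢ | A·x̄ᵢ | A·ȳᵢ
web | 2520.00 | 95.00 | 90.00 | 239400.00 | 226800.00
flange | 3800.00 | 95.00 | 190.00 | 361000.00 | 722000.00
Σ | 6320.00 |  |  | 600400.00 | 948800.00
X̄ = 600400.00 / 6320.00 = 95.00 mm
Ȳ = 948800.00 / 6320.00 = 150.13 mm

X̄ = 95.00 mm, Ȳ = 150.13 mm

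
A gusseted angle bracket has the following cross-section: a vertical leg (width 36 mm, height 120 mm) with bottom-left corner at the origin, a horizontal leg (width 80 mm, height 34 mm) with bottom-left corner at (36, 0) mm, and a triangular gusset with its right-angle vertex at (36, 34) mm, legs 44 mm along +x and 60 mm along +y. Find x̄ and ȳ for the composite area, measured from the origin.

x̄ = 42.03 mm, ȳ = 45.06 mm

vertical leg: A = 36 × 120 = 4320.00, centroid at (18.00, 60.00).
horizontal leg: A = 80 × 34 = 2720.00, centroid at (76.00, 17.00).
gusset: A = ½·44·60 = 1320.00, centroid at (50.67, 54.00).
ΣA = 8360.00 mm², ΣAx̄ = 351360.00 mm³, ΣAȳ = 376720.00 mm³.
x̄ = 351360.00/8360.00 = 42.03 mm; ȳ = 376720.00/8360.00 = 45.06 mm.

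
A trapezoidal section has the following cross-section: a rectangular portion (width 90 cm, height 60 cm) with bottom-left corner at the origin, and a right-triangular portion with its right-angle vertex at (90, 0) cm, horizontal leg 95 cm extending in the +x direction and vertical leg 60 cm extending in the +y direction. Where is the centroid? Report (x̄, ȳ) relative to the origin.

rectangular portion: A = 90 × 60 = 5400.00, centroid at (45.00, 30.00).
triangular portion: A = ½·95·60 = 2850.00, centroid at (121.67, 20.00).
ΣA = 8250.00 cm², ΣAx̄ = 589750.00 cm³, ΣAȳ = 219000.00 cm³.
x̄ = 589750.00/8250.00 = 71.48 cm; ȳ = 219000.00/8250.00 = 26.55 cm.

x̄ = 71.48 cm, ȳ = 26.55 cm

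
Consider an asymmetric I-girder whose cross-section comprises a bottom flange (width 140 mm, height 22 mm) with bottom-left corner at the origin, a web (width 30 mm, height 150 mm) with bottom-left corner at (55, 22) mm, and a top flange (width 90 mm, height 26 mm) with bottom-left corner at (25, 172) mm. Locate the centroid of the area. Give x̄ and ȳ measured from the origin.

bottom flange: A = 140 × 22 = 3080.00, centroid at (70.00, 11.00).
web: A = 30 × 150 = 4500.00, centroid at (70.00, 97.00).
top flange: A = 90 × 26 = 2340.00, centroid at (70.00, 185.00).
ΣA = 9920.00 mm²
ΣAx̄ = (3080.00)(70.00) + (4500.00)(70.00) + (2340.00)(70.00) = 694400.00 mm³
ΣAȳ = (3080.00)(11.00) + (4500.00)(97.00) + (2340.00)(185.00) = 903280.00 mm³
x̄ = 694400.00 / 9920.00 = 70.00 mm
ȳ = 903280.00 / 9920.00 = 91.06 mm

x̄ = 70.00 mm, ȳ = 91.06 mm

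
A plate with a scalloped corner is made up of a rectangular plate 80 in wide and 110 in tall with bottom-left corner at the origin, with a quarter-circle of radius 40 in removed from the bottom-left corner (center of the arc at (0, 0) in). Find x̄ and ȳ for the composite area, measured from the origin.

x̄ = 43.84 in, ȳ = 61.33 in

plate: A = 80 × 110 = 8800.00, centroid at (40.00, 55.00).
removed quarter-circle: A = −¼π·40² = -1256.64, centroid at (16.98, 16.98).
ΣA = 7543.36 in², ΣAx̄ = 330666.67 in³, ΣAȳ = 462666.67 in³.
x̄ = 330666.67/7543.36 = 43.84 in; ȳ = 462666.67/7543.36 = 61.33 in.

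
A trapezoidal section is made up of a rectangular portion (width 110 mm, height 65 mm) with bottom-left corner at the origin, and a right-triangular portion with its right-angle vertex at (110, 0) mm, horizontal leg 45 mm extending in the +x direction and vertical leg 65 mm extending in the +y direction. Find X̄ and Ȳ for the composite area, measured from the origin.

X̄ = 66.89 mm, Ȳ = 30.66 mm

rectangular portion: A = 110 × 65 = 7150.00, centroid at (55.00, 32.50).
triangular portion: A = ½·45·65 = 1462.50, centroid at (125.00, 21.67).
ΣA = 8612.50 mm², ΣAX̄ = 576062.50 mm³, ΣAȲ = 264062.50 mm³.
X̄ = 576062.50/8612.50 = 66.89 mm; Ȳ = 264062.50/8612.50 = 30.66 mm.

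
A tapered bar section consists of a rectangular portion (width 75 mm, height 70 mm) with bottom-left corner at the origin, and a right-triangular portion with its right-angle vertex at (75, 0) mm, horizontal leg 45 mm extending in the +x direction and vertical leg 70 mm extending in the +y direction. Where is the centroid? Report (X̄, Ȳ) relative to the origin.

X̄ = 49.62 mm, Ȳ = 32.31 mm

Part | A | x̄ᵢ | ȳᵢ | A·x̄ᵢ | A·ȳᵢ
rectangular portion | 5250.00 | 37.50 | 35.00 | 196875.00 | 183750.00
triangular portion | 1575.00 | 90.00 | 23.33 | 141750.00 | 36750.00
Σ | 6825.00 |  |  | 338625.00 | 220500.00
X̄ = 338625.00 / 6825.00 = 49.62 mm
Ȳ = 220500.00 / 6825.00 = 32.31 mm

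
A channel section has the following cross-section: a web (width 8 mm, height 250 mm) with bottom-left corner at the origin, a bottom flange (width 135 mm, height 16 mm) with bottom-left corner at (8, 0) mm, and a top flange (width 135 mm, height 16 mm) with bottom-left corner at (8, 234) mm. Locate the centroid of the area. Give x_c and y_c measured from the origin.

web: A = 8 × 250 = 2000.00, centroid at (4.00, 125.00).
bottom flange: A = 135 × 16 = 2160.00, centroid at (75.50, 8.00).
top flange: A = 135 × 16 = 2160.00, centroid at (75.50, 242.00).
ΣA = 6320.00 mm², ΣAx_c = 334160.00 mm³, ΣAy_c = 790000.00 mm³.
x_c = 334160.00/6320.00 = 52.87 mm; y_c = 790000.00/6320.00 = 125.00 mm.

x_c = 52.87 mm, y_c = 125.00 mm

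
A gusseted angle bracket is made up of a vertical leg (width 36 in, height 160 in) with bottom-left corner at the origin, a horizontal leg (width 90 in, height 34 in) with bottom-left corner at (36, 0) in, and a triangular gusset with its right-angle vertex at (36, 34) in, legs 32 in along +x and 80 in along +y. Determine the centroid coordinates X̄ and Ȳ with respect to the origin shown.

X̄ = 40.72 in, Ȳ = 58.46 in

Part | A | x̄ᵢ | ȳᵢ | A·x̄ᵢ | A·ȳᵢ
vertical leg | 5760.00 | 18.00 | 80.00 | 103680.00 | 460800.00
horizontal leg | 3060.00 | 81.00 | 17.00 | 247860.00 | 52020.00
gusset | 1280.00 | 46.67 | 60.67 | 59733.33 | 77653.33
Σ | 10100.00 |  |  | 411273.33 | 590473.33
X̄ = 411273.33 / 10100.00 = 40.72 in
Ȳ = 590473.33 / 10100.00 = 58.46 in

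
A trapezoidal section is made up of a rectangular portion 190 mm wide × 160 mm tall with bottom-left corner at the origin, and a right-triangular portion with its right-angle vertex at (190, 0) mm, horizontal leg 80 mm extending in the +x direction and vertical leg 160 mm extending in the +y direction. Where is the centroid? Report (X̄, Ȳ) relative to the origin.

X̄ = 116.16 mm, Ȳ = 75.36 mm

rectangular portion: A = 190 × 160 = 30400.00, centroid at (95.00, 80.00).
triangular portion: A = ½·80·160 = 6400.00, centroid at (216.67, 53.33).
ΣA = 36800.00 mm²
ΣAX̄ = (30400.00)(95.00) + (6400.00)(216.67) = 4274666.67 mm³
ΣAȲ = (30400.00)(80.00) + (6400.00)(53.33) = 2773333.33 mm³
X̄ = 4274666.67 / 36800.00 = 116.16 mm
Ȳ = 2773333.33 / 36800.00 = 75.36 mm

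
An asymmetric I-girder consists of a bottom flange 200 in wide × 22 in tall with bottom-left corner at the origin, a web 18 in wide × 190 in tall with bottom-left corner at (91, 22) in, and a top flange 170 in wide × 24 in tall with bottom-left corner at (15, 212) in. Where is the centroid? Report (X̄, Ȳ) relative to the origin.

X̄ = 100.00 in, Ȳ = 114.49 in

Part | A | x̄ᵢ | ȳᵢ | A·x̄ᵢ | A·ȳᵢ
bottom flange | 4400.00 | 100.00 | 11.00 | 440000.00 | 48400.00
web | 3420.00 | 100.00 | 117.00 | 342000.00 | 400140.00
top flange | 4080.00 | 100.00 | 224.00 | 408000.00 | 913920.00
Σ | 11900.00 |  |  | 1190000.00 | 1362460.00
X̄ = 1190000.00 / 11900.00 = 100.00 in
Ȳ = 1362460.00 / 11900.00 = 114.49 in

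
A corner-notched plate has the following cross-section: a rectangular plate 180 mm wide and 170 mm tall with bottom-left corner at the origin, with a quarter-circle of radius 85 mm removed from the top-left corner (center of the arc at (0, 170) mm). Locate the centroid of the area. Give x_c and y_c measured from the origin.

plate: A = 180 × 170 = 30600.00, centroid at (90.00, 85.00).
removed quarter-circle: A = −¼π·85² = -5674.50, centroid at (36.08, 133.92).
ΣA = 24925.50 mm²
ΣAx_c = (30600.00)(90.00) + (-5674.50)(36.08) = 2549291.67 mm³
ΣAy_c = (30600.00)(85.00) + (-5674.50)(133.92) = 1841043.04 mm³
x_c = 2549291.67 / 24925.50 = 102.28 mm
y_c = 1841043.04 / 24925.50 = 73.86 mm

x_c = 102.28 mm, y_c = 73.86 mm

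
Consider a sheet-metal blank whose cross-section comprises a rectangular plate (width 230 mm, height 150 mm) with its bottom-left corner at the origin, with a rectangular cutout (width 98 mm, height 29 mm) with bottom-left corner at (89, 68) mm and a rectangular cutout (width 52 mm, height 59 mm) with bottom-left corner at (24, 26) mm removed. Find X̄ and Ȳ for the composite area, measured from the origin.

plate: A = 230 × 150 = 34500.00, centroid at (115.00, 75.00).
hole 1: A = −(98 × 29) = -2842.00, centroid at (138.00, 82.50).
hole 2: A = −(52 × 59) = -3068.00, centroid at (50.00, 55.50).
ΣA = 28590.00 mm²
ΣAX̄ = (34500.00)(115.00) + (-2842.00)(138.00) + (-3068.00)(50.00) = 3421904.00 mm³
ΣAȲ = (34500.00)(75.00) + (-2842.00)(82.50) + (-3068.00)(55.50) = 2182761.00 mm³
X̄ = 3421904.00 / 28590.00 = 119.69 mm
Ȳ = 2182761.00 / 28590.00 = 76.35 mm

X̄ = 119.69 mm, Ȳ = 76.35 mm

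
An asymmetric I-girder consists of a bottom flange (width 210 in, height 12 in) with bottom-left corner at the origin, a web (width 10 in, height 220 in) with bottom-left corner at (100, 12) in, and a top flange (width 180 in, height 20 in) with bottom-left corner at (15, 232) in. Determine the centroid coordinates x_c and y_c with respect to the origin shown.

x_c = 105.00 in, y_c = 138.79 in

Part | A | x̄ᵢ | ȳᵢ | A·x̄ᵢ | A·ȳᵢ
bottom flange | 2520.00 | 105.00 | 6.00 | 264600.00 | 15120.00
web | 2200.00 | 105.00 | 122.00 | 231000.00 | 268400.00
top flange | 3600.00 | 105.00 | 242.00 | 378000.00 | 871200.00
Σ | 8320.00 |  |  | 873600.00 | 1154720.00
x_c = 873600.00 / 8320.00 = 105.00 in
y_c = 1154720.00 / 8320.00 = 138.79 in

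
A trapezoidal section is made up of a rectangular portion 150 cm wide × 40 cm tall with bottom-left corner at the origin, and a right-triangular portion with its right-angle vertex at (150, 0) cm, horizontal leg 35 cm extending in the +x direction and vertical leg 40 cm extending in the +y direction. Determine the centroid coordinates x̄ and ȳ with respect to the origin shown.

rectangular portion: A = 150 × 40 = 6000.00, centroid at (75.00, 20.00).
triangular portion: A = ½·35·40 = 700.00, centroid at (161.67, 13.33).
ΣA = 6700.00 cm², ΣAx̄ = 563166.67 cm³, ΣAȳ = 129333.33 cm³.
x̄ = 563166.67/6700.00 = 84.05 cm; ȳ = 129333.33/6700.00 = 19.30 cm.

x̄ = 84.05 cm, ȳ = 19.30 cm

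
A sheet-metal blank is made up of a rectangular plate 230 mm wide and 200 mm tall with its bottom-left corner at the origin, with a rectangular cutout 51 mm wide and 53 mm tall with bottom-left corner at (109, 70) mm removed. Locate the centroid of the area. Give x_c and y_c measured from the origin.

x_c = 113.78 mm, y_c = 100.22 mm

plate: A = 230 × 200 = 46000.00, centroid at (115.00, 100.00).
hole: A = −(51 × 53) = -2703.00, centroid at (134.50, 96.50).
ΣA = 43297.00 mm², ΣAx_c = 4926446.50 mm³, ΣAy_c = 4339160.50 mm³.
x_c = 4926446.50/43297.00 = 113.78 mm; y_c = 4339160.50/43297.00 = 100.22 mm.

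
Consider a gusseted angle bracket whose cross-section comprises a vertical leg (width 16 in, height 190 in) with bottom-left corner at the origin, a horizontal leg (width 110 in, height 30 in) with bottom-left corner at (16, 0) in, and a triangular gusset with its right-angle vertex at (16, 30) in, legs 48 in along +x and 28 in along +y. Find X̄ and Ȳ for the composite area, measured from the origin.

X̄ = 39.95 in, Ȳ = 52.02 in

Part | A | x̄ᵢ | ȳᵢ | A·x̄ᵢ | A·ȳᵢ
vertical leg | 3040.00 | 8.00 | 95.00 | 24320.00 | 288800.00
horizontal leg | 3300.00 | 71.00 | 15.00 | 234300.00 | 49500.00
gusset | 672.00 | 32.00 | 39.33 | 21504.00 | 26432.00
Σ | 7012.00 |  |  | 280124.00 | 364732.00
X̄ = 280124.00 / 7012.00 = 39.95 in
Ȳ = 364732.00 / 7012.00 = 52.02 in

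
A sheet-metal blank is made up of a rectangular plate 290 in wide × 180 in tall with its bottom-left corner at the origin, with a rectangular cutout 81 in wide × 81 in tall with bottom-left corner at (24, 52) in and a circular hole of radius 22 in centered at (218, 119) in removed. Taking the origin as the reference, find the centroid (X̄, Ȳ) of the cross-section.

plate: A = 290 × 180 = 52200.00, centroid at (145.00, 90.00).
hole 1: A = −(81 × 81) = -6561.00, centroid at (64.50, 92.50).
hole 2: A = −π·22² = -1520.53, centroid at (218.00, 119.00).
ΣA = 44118.47 in², ΣAX̄ = 6814339.78 in³, ΣAȲ = 3910164.33 in³.
X̄ = 6814339.78/44118.47 = 154.46 in; Ȳ = 3910164.33/44118.47 = 88.63 in.

X̄ = 154.46 in, Ȳ = 88.63 in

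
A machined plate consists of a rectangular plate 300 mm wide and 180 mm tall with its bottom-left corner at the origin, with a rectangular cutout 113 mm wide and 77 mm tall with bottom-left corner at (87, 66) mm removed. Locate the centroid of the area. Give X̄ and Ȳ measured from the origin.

X̄ = 151.25 mm, Ȳ = 87.21 mm

Part | A | x̄ᵢ | ȳᵢ | A·x̄ᵢ | A·ȳᵢ
plate | 54000.00 | 150.00 | 90.00 | 8100000.00 | 4860000.00
hole | -8701.00 | 143.50 | 104.50 | -1248593.50 | -909254.50
Σ | 45299.00 |  |  | 6851406.50 | 3950745.50
X̄ = 6851406.50 / 45299.00 = 151.25 mm
Ȳ = 3950745.50 / 45299.00 = 87.21 mm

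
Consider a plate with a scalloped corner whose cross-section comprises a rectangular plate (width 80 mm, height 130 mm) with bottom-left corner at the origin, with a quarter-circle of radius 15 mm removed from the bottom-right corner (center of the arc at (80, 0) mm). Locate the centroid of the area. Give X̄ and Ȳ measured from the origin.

plate: A = 80 × 130 = 10400.00, centroid at (40.00, 65.00).
removed quarter-circle: A = −¼π·15² = -176.71, centroid at (73.63, 6.37).
ΣA = 10223.29 mm²
ΣAX̄ = (10400.00)(40.00) + (-176.71)(73.63) = 402987.83 mm³
ΣAȲ = (10400.00)(65.00) + (-176.71)(6.37) = 674875.00 mm³
X̄ = 402987.83 / 10223.29 = 39.42 mm
Ȳ = 674875.00 / 10223.29 = 66.01 mm

X̄ = 39.42 mm, Ȳ = 66.01 mm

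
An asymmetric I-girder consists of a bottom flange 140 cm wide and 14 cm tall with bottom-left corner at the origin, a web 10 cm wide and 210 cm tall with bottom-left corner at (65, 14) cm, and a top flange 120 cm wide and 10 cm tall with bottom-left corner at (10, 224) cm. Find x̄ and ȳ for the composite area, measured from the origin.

x̄ = 70.00 cm, ȳ = 102.36 cm

bottom flange: A = 140 × 14 = 1960.00, centroid at (70.00, 7.00).
web: A = 10 × 210 = 2100.00, centroid at (70.00, 119.00).
top flange: A = 120 × 10 = 1200.00, centroid at (70.00, 229.00).
ΣA = 5260.00 cm², ΣAx̄ = 368200.00 cm³, ΣAȳ = 538420.00 cm³.
x̄ = 368200.00/5260.00 = 70.00 cm; ȳ = 538420.00/5260.00 = 102.36 cm.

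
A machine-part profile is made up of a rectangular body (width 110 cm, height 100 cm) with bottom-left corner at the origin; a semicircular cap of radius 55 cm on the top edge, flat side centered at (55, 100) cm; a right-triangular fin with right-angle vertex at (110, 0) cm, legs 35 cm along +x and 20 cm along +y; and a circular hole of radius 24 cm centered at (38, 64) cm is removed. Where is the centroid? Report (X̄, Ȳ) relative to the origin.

X̄ = 58.79 cm, Ȳ = 71.55 cm

rectangular body: A = 110 × 100 = 11000.00, centroid at (55.00, 50.00).
semicircular top: A = ½π·55² = 4751.66, centroid at (55.00, 123.34).
triangular fin: A = ½·35·20 = 350.00, centroid at (121.67, 6.67).
hole: A = −π·24² = -1809.56, centroid at (38.00, 64.00).
ΣA = 14292.10 cm², ΣAX̄ = 840161.39 cm³, ΣAȲ = 1022604.22 cm³.
X̄ = 840161.39/14292.10 = 58.79 cm; Ȳ = 1022604.22/14292.10 = 71.55 cm.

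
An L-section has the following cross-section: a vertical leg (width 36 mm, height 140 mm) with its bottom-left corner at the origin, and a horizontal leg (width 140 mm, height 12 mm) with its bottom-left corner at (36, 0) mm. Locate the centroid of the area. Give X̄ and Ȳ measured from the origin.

vertical leg: A = 36 × 140 = 5040.00, centroid at (18.00, 70.00).
horizontal leg: A = 140 × 12 = 1680.00, centroid at (106.00, 6.00).
ΣA = 6720.00 mm², ΣAX̄ = 268800.00 mm³, ΣAȲ = 362880.00 mm³.
X̄ = 268800.00/6720.00 = 40.00 mm; Ȳ = 362880.00/6720.00 = 54.00 mm.

X̄ = 40.00 mm, Ȳ = 54.00 mm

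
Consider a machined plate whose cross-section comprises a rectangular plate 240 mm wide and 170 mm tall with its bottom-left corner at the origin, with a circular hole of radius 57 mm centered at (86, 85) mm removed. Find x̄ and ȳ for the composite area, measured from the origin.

x̄ = 131.34 mm, ȳ = 85.00 mm

Part | A | x̄ᵢ | ȳᵢ | A·x̄ᵢ | A·ȳᵢ
plate | 40800.00 | 120.00 | 85.00 | 4896000.00 | 3468000.00
hole | -10207.03 | 86.00 | 85.00 | -877804.97 | -867597.94
Σ | 30592.97 |  |  | 4018195.03 | 2600402.06
x̄ = 4018195.03 / 30592.97 = 131.34 mm
ȳ = 2600402.06 / 30592.97 = 85.00 mm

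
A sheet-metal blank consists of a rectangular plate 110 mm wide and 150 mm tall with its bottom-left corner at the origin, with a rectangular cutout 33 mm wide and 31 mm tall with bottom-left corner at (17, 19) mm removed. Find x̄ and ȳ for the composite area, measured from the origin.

Part | A | x̄ᵢ | ȳᵢ | A·x̄ᵢ | A·ȳᵢ
plate | 16500.00 | 55.00 | 75.00 | 907500.00 | 1237500.00
hole | -1023.00 | 33.50 | 34.50 | -34270.50 | -35293.50
Σ | 15477.00 |  |  | 873229.50 | 1202206.50
x̄ = 873229.50 / 15477.00 = 56.42 mm
ȳ = 1202206.50 / 15477.00 = 77.68 mm

x̄ = 56.42 mm, ȳ = 77.68 mm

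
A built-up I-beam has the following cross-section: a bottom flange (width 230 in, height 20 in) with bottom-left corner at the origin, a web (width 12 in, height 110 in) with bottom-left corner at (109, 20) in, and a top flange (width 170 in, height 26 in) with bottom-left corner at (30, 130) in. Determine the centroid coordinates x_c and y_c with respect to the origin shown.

Part | A | x̄ᵢ | ȳᵢ | A·x̄ᵢ | A·ȳᵢ
bottom flange | 4600.00 | 115.00 | 10.00 | 529000.00 | 46000.00
web | 1320.00 | 115.00 | 75.00 | 151800.00 | 99000.00
top flange | 4420.00 | 115.00 | 143.00 | 508300.00 | 632060.00
Σ | 10340.00 |  |  | 1189100.00 | 777060.00
x_c = 1189100.00 / 10340.00 = 115.00 in
y_c = 777060.00 / 10340.00 = 75.15 in

x_c = 115.00 in, y_c = 75.15 in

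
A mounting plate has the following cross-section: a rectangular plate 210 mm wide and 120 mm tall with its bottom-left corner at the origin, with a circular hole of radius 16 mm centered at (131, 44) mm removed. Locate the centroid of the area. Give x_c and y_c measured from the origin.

plate: A = 210 × 120 = 25200.00, centroid at (105.00, 60.00).
hole: A = −π·16² = -804.25, centroid at (131.00, 44.00).
ΣA = 24395.75 mm²
ΣAx_c = (25200.00)(105.00) + (-804.25)(131.00) = 2540643.55 mm³
ΣAy_c = (25200.00)(60.00) + (-804.25)(44.00) = 1476613.10 mm³
x_c = 2540643.55 / 24395.75 = 104.14 mm
y_c = 1476613.10 / 24395.75 = 60.53 mm

x_c = 104.14 mm, y_c = 60.53 mm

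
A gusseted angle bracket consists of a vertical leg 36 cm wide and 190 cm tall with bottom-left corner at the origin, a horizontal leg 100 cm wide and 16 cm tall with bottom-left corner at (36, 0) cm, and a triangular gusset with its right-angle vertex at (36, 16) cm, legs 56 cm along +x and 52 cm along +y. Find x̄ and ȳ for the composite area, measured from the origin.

vertical leg: A = 36 × 190 = 6840.00, centroid at (18.00, 95.00).
horizontal leg: A = 100 × 16 = 1600.00, centroid at (86.00, 8.00).
gusset: A = ½·56·52 = 1456.00, centroid at (54.67, 33.33).
ΣA = 9896.00 cm², ΣAx̄ = 340314.67 cm³, ΣAȳ = 711133.33 cm³.
x̄ = 340314.67/9896.00 = 34.39 cm; ȳ = 711133.33/9896.00 = 71.86 cm.

x̄ = 34.39 cm, ȳ = 71.86 cm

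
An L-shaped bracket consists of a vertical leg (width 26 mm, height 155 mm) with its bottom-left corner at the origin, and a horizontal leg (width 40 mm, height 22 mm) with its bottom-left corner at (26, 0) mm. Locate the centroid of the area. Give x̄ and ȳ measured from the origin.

x̄ = 18.91 mm, ȳ = 65.58 mm

vertical leg: A = 26 × 155 = 4030.00, centroid at (13.00, 77.50).
horizontal leg: A = 40 × 22 = 880.00, centroid at (46.00, 11.00).
ΣA = 4910.00 mm², ΣAx̄ = 92870.00 mm³, ΣAȳ = 322005.00 mm³.
x̄ = 92870.00/4910.00 = 18.91 mm; ȳ = 322005.00/4910.00 = 65.58 mm.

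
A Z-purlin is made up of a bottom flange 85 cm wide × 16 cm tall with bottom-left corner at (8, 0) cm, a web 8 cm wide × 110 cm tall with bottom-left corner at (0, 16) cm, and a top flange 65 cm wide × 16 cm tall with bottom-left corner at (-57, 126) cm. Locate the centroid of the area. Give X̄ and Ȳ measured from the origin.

X̄ = 14.24 cm, Ȳ = 64.85 cm

Part | A | x̄ᵢ | ȳᵢ | A·x̄ᵢ | A·ȳᵢ
bottom flange | 1360.00 | 50.50 | 8.00 | 68680.00 | 10880.00
web | 880.00 | 4.00 | 71.00 | 3520.00 | 62480.00
top flange | 1040.00 | -24.50 | 134.00 | -25480.00 | 139360.00
Σ | 3280.00 |  |  | 46720.00 | 212720.00
X̄ = 46720.00 / 3280.00 = 14.24 cm
Ȳ = 212720.00 / 3280.00 = 64.85 cm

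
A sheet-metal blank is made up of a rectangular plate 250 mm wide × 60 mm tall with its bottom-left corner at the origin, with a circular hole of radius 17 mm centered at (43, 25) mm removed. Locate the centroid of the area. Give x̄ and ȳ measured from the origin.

x̄ = 130.28 mm, ȳ = 30.32 mm

Part | A | x̄ᵢ | ȳᵢ | A·x̄ᵢ | A·ȳᵢ
plate | 15000.00 | 125.00 | 30.00 | 1875000.00 | 450000.00
hole | -907.92 | 43.00 | 25.00 | -39040.57 | -22698.01
Σ | 14092.08 |  |  | 1835959.43 | 427301.99
x̄ = 1835959.43 / 14092.08 = 130.28 mm
ȳ = 427301.99 / 14092.08 = 30.32 mm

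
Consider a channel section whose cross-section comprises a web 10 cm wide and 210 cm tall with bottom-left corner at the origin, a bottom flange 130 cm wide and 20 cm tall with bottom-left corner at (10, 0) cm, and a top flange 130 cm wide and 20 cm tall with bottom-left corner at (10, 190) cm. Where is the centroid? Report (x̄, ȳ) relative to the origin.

x̄ = 54.86 cm, ȳ = 105.00 cm

web: A = 10 × 210 = 2100.00, centroid at (5.00, 105.00).
bottom flange: A = 130 × 20 = 2600.00, centroid at (75.00, 10.00).
top flange: A = 130 × 20 = 2600.00, centroid at (75.00, 200.00).
ΣA = 7300.00 cm², ΣAx̄ = 400500.00 cm³, ΣAȳ = 766500.00 cm³.
x̄ = 400500.00/7300.00 = 54.86 cm; ȳ = 766500.00/7300.00 = 105.00 cm.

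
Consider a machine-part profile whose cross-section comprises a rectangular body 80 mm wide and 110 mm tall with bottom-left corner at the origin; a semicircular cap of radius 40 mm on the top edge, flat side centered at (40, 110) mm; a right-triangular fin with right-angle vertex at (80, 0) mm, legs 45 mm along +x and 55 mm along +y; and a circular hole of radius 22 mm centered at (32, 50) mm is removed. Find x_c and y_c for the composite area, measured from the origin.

x_c = 47.27 mm, y_c = 67.98 mm

Part | A | x̄ᵢ | ȳᵢ | A·x̄ᵢ | A·ȳᵢ
rectangular body | 8800.00 | 40.00 | 55.00 | 352000.00 | 484000.00
semicircular top | 2513.27 | 40.00 | 126.98 | 100530.96 | 319126.82
triangular fin | 1237.50 | 95.00 | 18.33 | 117562.50 | 22687.50
hole | -1520.53 | 32.00 | 50.00 | -48656.99 | -76026.54
Σ | 11030.24 |  |  | 521436.48 | 749787.78
x_c = 521436.48 / 11030.24 = 47.27 mm
y_c = 749787.78 / 11030.24 = 67.98 mm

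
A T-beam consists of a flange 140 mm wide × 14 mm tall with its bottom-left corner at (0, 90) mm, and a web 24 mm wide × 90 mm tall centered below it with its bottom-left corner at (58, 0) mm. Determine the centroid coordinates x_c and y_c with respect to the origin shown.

x_c = 70.00 mm, y_c = 69.74 mm

Part | A | x̄ᵢ | ȳᵢ | A·x̄ᵢ | A·ȳᵢ
web | 2160.00 | 70.00 | 45.00 | 151200.00 | 97200.00
flange | 1960.00 | 70.00 | 97.00 | 137200.00 | 190120.00
Σ | 4120.00 |  |  | 288400.00 | 287320.00
x_c = 288400.00 / 4120.00 = 70.00 mm
y_c = 287320.00 / 4120.00 = 69.74 mm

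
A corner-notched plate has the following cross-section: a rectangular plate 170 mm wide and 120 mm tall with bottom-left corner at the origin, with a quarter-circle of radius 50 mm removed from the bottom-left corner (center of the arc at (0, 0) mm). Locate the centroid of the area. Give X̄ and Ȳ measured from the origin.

X̄ = 91.79 mm, Ȳ = 64.13 mm

Part | A | x̄ᵢ | ȳᵢ | A·x̄ᵢ | A·ȳᵢ
plate | 20400.00 | 85.00 | 60.00 | 1734000.00 | 1224000.00
removed quarter-circle | -1963.50 | 21.22 | 21.22 | -41666.67 | -41666.67
Σ | 18436.50 |  |  | 1692333.33 | 1182333.33
X̄ = 1692333.33 / 18436.50 = 91.79 mm
Ȳ = 1182333.33 / 18436.50 = 64.13 mm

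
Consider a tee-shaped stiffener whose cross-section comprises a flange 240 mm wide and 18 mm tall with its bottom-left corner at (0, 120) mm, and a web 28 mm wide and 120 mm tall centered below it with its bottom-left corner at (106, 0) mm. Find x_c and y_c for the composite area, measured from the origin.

web: A = 28 × 120 = 3360.00, centroid at (120.00, 60.00).
flange: A = 240 × 18 = 4320.00, centroid at (120.00, 129.00).
ΣA = 7680.00 mm²
ΣAx_c = (3360.00)(120.00) + (4320.00)(120.00) = 921600.00 mm³
ΣAy_c = (3360.00)(60.00) + (4320.00)(129.00) = 758880.00 mm³
x_c = 921600.00 / 7680.00 = 120.00 mm
y_c = 758880.00 / 7680.00 = 98.81 mm

x_c = 120.00 mm, y_c = 98.81 mm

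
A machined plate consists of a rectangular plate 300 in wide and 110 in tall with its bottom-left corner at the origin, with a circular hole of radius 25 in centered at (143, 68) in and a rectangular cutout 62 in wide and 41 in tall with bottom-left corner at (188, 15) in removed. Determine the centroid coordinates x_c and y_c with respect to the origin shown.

x_c = 144.33 in, y_c = 55.84 in

plate: A = 300 × 110 = 33000.00, centroid at (150.00, 55.00).
hole 1: A = −π·25² = -1963.50, centroid at (143.00, 68.00).
hole 2: A = −(62 × 41) = -2542.00, centroid at (219.00, 35.50).
ΣA = 28494.50 in², ΣAx_c = 4112522.16 in³, ΣAy_c = 1591241.31 in³.
x_c = 4112522.16/28494.50 = 144.33 in; y_c = 1591241.31/28494.50 = 55.84 in.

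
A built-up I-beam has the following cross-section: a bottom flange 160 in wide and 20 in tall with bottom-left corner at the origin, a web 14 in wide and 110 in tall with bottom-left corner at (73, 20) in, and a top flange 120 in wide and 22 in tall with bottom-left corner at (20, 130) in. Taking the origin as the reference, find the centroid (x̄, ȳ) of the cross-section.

bottom flange: A = 160 × 20 = 3200.00, centroid at (80.00, 10.00).
web: A = 14 × 110 = 1540.00, centroid at (80.00, 75.00).
top flange: A = 120 × 22 = 2640.00, centroid at (80.00, 141.00).
ΣA = 7380.00 in²
ΣAx̄ = (3200.00)(80.00) + (1540.00)(80.00) + (2640.00)(80.00) = 590400.00 in³
ΣAȳ = (3200.00)(10.00) + (1540.00)(75.00) + (2640.00)(141.00) = 519740.00 in³
x̄ = 590400.00 / 7380.00 = 80.00 in
ȳ = 519740.00 / 7380.00 = 70.43 in

x̄ = 80.00 in, ȳ = 70.43 in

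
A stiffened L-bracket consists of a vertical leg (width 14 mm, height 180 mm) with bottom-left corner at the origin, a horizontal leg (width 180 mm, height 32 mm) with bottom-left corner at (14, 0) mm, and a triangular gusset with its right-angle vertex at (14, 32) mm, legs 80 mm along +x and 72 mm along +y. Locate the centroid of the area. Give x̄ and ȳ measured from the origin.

x̄ = 65.75 mm, ȳ = 43.03 mm

vertical leg: A = 14 × 180 = 2520.00, centroid at (7.00, 90.00).
horizontal leg: A = 180 × 32 = 5760.00, centroid at (104.00, 16.00).
gusset: A = ½·80·72 = 2880.00, centroid at (40.67, 56.00).
ΣA = 11160.00 mm²
ΣAx̄ = (2520.00)(7.00) + (5760.00)(104.00) + (2880.00)(40.67) = 733800.00 mm³
ΣAȳ = (2520.00)(90.00) + (5760.00)(16.00) + (2880.00)(56.00) = 480240.00 mm³
x̄ = 733800.00 / 11160.00 = 65.75 mm
ȳ = 480240.00 / 11160.00 = 43.03 mm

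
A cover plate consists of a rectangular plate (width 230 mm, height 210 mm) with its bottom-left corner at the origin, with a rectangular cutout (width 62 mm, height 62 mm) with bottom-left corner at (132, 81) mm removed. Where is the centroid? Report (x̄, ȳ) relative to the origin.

Part | A | x̄ᵢ | ȳᵢ | A·x̄ᵢ | A·ȳᵢ
plate | 48300.00 | 115.00 | 105.00 | 5554500.00 | 5071500.00
hole | -3844.00 | 163.00 | 112.00 | -626572.00 | -430528.00
Σ | 44456.00 |  |  | 4927928.00 | 4640972.00
x̄ = 4927928.00 / 44456.00 = 110.85 mm
ȳ = 4640972.00 / 44456.00 = 104.39 mm

x̄ = 110.85 mm, ȳ = 104.39 mm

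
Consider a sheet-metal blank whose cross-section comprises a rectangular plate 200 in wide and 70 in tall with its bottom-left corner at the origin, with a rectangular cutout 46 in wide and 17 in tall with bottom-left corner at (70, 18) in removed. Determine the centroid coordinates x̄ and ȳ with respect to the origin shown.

plate: A = 200 × 70 = 14000.00, centroid at (100.00, 35.00).
hole: A = −(46 × 17) = -782.00, centroid at (93.00, 26.50).
ΣA = 13218.00 in², ΣAx̄ = 1327274.00 in³, ΣAȳ = 469277.00 in³.
x̄ = 1327274.00/13218.00 = 100.41 in; ȳ = 469277.00/13218.00 = 35.50 in.

x̄ = 100.41 in, ȳ = 35.50 in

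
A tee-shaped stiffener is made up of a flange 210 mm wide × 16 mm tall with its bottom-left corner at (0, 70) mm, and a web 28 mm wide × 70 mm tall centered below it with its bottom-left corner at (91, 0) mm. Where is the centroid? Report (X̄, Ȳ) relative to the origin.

X̄ = 105.00 mm, Ȳ = 62.16 mm

Part | A | x̄ᵢ | ȳᵢ | A·x̄ᵢ | A·ȳᵢ
web | 1960.00 | 105.00 | 35.00 | 205800.00 | 68600.00
flange | 3360.00 | 105.00 | 78.00 | 352800.00 | 262080.00
Σ | 5320.00 |  |  | 558600.00 | 330680.00
X̄ = 558600.00 / 5320.00 = 105.00 mm
Ȳ = 330680.00 / 5320.00 = 62.16 mm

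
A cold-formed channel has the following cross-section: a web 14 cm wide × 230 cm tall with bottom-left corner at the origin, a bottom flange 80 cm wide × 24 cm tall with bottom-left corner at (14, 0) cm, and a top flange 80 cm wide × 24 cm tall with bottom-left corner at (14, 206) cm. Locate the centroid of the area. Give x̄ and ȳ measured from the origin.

web: A = 14 × 230 = 3220.00, centroid at (7.00, 115.00).
bottom flange: A = 80 × 24 = 1920.00, centroid at (54.00, 12.00).
top flange: A = 80 × 24 = 1920.00, centroid at (54.00, 218.00).
ΣA = 7060.00 cm², ΣAx̄ = 229900.00 cm³, ΣAȳ = 811900.00 cm³.
x̄ = 229900.00/7060.00 = 32.56 cm; ȳ = 811900.00/7060.00 = 115.00 cm.

x̄ = 32.56 cm, ȳ = 115.00 cm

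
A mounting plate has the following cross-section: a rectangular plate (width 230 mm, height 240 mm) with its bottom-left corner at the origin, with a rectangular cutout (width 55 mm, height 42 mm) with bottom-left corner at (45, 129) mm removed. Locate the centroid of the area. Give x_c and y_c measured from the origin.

plate: A = 230 × 240 = 55200.00, centroid at (115.00, 120.00).
hole: A = −(55 × 42) = -2310.00, centroid at (72.50, 150.00).
ΣA = 52890.00 mm², ΣAx_c = 6180525.00 mm³, ΣAy_c = 6277500.00 mm³.
x_c = 6180525.00/52890.00 = 116.86 mm; y_c = 6277500.00/52890.00 = 118.69 mm.

x_c = 116.86 mm, y_c = 118.69 mm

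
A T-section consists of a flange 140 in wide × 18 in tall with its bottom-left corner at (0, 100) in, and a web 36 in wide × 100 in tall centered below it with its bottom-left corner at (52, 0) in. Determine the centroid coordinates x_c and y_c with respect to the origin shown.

Part | A | x̄ᵢ | ȳᵢ | A·x̄ᵢ | A·ȳᵢ
web | 3600.00 | 70.00 | 50.00 | 252000.00 | 180000.00
flange | 2520.00 | 70.00 | 109.00 | 176400.00 | 274680.00
Σ | 6120.00 |  |  | 428400.00 | 454680.00
x_c = 428400.00 / 6120.00 = 70.00 in
y_c = 454680.00 / 6120.00 = 74.29 in

x_c = 70.00 in, y_c = 74.29 in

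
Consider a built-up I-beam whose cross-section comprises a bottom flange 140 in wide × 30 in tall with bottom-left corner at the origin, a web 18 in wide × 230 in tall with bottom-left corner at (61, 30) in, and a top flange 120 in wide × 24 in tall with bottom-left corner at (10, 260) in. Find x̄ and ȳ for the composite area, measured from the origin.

bottom flange: A = 140 × 30 = 4200.00, centroid at (70.00, 15.00).
web: A = 18 × 230 = 4140.00, centroid at (70.00, 145.00).
top flange: A = 120 × 24 = 2880.00, centroid at (70.00, 272.00).
ΣA = 11220.00 in²
ΣAx̄ = (4200.00)(70.00) + (4140.00)(70.00) + (2880.00)(70.00) = 785400.00 in³
ΣAȳ = (4200.00)(15.00) + (4140.00)(145.00) + (2880.00)(272.00) = 1446660.00 in³
x̄ = 785400.00 / 11220.00 = 70.00 in
ȳ = 1446660.00 / 11220.00 = 128.94 in

x̄ = 70.00 in, ȳ = 128.94 in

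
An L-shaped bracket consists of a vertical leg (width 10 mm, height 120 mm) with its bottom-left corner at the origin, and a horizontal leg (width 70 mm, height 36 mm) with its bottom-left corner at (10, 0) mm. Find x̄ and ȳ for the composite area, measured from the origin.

vertical leg: A = 10 × 120 = 1200.00, centroid at (5.00, 60.00).
horizontal leg: A = 70 × 36 = 2520.00, centroid at (45.00, 18.00).
ΣA = 3720.00 mm², ΣAx̄ = 119400.00 mm³, ΣAȳ = 117360.00 mm³.
x̄ = 119400.00/3720.00 = 32.10 mm; ȳ = 117360.00/3720.00 = 31.55 mm.

x̄ = 32.10 mm, ȳ = 31.55 mm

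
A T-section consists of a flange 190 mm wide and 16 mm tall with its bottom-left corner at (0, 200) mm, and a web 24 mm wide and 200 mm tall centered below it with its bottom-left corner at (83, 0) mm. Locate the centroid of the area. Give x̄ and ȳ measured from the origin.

web: A = 24 × 200 = 4800.00, centroid at (95.00, 100.00).
flange: A = 190 × 16 = 3040.00, centroid at (95.00, 208.00).
ΣA = 7840.00 mm²
ΣAx̄ = (4800.00)(95.00) + (3040.00)(95.00) = 744800.00 mm³
ΣAȳ = (4800.00)(100.00) + (3040.00)(208.00) = 1112320.00 mm³
x̄ = 744800.00 / 7840.00 = 95.00 mm
ȳ = 1112320.00 / 7840.00 = 141.88 mm

x̄ = 95.00 mm, ȳ = 141.88 mm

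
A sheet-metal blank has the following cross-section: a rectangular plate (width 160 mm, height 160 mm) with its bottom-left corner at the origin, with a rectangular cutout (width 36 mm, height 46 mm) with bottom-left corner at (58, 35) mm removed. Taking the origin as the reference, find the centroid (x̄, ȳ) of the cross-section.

x̄ = 80.28 mm, ȳ = 81.52 mm

plate: A = 160 × 160 = 25600.00, centroid at (80.00, 80.00).
hole: A = −(36 × 46) = -1656.00, centroid at (76.00, 58.00).
ΣA = 23944.00 mm²
ΣAx̄ = (25600.00)(80.00) + (-1656.00)(76.00) = 1922144.00 mm³
ΣAȳ = (25600.00)(80.00) + (-1656.00)(58.00) = 1951952.00 mm³
x̄ = 1922144.00 / 23944.00 = 80.28 mm
ȳ = 1951952.00 / 23944.00 = 81.52 mm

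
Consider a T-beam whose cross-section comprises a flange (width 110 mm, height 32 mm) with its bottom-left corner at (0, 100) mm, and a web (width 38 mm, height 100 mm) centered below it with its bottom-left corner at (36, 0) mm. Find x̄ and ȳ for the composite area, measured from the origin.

web: A = 38 × 100 = 3800.00, centroid at (55.00, 50.00).
flange: A = 110 × 32 = 3520.00, centroid at (55.00, 116.00).
ΣA = 7320.00 mm²
ΣAx̄ = (3800.00)(55.00) + (3520.00)(55.00) = 402600.00 mm³
ΣAȳ = (3800.00)(50.00) + (3520.00)(116.00) = 598320.00 mm³
x̄ = 402600.00 / 7320.00 = 55.00 mm
ȳ = 598320.00 / 7320.00 = 81.74 mm

x̄ = 55.00 mm, ȳ = 81.74 mm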